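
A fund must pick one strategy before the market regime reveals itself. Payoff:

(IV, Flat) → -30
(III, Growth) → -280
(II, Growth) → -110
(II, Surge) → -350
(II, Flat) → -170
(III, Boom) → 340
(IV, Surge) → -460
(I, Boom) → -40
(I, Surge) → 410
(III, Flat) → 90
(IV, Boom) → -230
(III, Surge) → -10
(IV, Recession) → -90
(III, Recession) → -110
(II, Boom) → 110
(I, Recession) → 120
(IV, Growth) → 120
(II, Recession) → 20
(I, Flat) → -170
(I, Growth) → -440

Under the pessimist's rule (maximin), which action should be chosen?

Row minima: I=-440, II=-350, III=-280, IV=-460
Best worst-case = -280 → III.

III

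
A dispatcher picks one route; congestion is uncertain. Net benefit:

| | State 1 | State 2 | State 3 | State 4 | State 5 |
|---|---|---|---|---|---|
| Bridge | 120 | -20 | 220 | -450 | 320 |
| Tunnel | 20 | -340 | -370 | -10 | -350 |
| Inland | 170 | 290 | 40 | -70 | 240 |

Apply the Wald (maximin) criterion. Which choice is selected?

Inland

Row minima: Bridge=-450, Tunnel=-370, Inland=-70
Best worst-case = -70 → Inland.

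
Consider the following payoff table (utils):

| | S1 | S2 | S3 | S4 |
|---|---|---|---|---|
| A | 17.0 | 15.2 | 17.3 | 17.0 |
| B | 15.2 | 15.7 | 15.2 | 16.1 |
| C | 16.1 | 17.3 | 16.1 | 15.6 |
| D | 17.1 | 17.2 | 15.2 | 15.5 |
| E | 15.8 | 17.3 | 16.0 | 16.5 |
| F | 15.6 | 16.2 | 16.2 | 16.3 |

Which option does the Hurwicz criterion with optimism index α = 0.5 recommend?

E

A: 0.5·17.3 + 0.5·15.2 = 16.25
B: 0.5·16.1 + 0.5·15.2 = 15.65
C: 0.5·17.3 + 0.5·15.6 = 16.45
D: 0.5·17.2 + 0.5·15.2 = 16.2
E: 0.5·17.3 + 0.5·15.8 = 16.55
F: 0.5·16.3 + 0.5·15.6 = 15.95
Highest Hurwicz score = 16.55 → E.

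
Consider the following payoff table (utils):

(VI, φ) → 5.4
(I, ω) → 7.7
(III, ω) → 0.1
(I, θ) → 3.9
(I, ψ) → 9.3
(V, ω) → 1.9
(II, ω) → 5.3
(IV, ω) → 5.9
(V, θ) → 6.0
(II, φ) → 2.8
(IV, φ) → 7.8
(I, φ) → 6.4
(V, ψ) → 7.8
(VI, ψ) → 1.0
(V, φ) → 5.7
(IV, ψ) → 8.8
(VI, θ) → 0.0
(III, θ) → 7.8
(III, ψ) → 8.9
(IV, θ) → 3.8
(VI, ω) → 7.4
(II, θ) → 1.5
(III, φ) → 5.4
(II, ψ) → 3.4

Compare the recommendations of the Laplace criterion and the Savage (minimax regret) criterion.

laplace → I; minimax regret → I (agree)

Row averages: I=6.825, II=3.25, III=5.55, IV=6.575, V=5.35, VI=3.45
Highest average = 6.825 → I.
Column bests: θ=7.8, φ=7.8, ψ=9.3, ω=7.7.
I regrets: 3.9, 1.4, 0.0, 0.0 → max 3.9
II regrets: 6.3, 5.0, 5.9, 2.4 → max 6.3
III regrets: 0.0, 2.4, 0.4, 7.6 → max 7.6
IV regrets: 4.0, 0.0, 0.5, 1.8 → max 4.0
V regrets: 1.8, 2.1, 1.5, 5.8 → max 5.8
VI regrets: 7.8, 2.4, 8.3, 0.3 → max 8.3
Smallest max regret = 3.9 → I.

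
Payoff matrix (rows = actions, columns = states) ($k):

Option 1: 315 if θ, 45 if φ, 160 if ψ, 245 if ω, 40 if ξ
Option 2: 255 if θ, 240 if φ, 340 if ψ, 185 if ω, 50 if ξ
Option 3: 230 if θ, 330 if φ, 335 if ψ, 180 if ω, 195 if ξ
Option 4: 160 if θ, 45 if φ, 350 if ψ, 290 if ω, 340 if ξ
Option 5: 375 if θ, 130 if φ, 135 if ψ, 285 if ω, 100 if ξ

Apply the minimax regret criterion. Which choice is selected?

Option 3

Column bests: θ=375, φ=330, ψ=350, ω=290, ξ=340.
Option 1 regrets: 60, 285, 190, 45, 300 → max 300
Option 2 regrets: 120, 90, 10, 105, 290 → max 290
Option 3 regrets: 145, 0, 15, 110, 145 → max 145
Option 4 regrets: 215, 285, 0, 0, 0 → max 285
Option 5 regrets: 0, 200, 215, 5, 240 → max 240
Smallest max regret = 145 → Option 3.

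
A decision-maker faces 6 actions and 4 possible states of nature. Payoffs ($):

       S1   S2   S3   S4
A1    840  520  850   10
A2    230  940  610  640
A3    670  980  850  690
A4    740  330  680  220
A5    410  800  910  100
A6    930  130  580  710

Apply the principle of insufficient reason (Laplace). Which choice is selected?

Row averages: A1=555, A2=605, A3=797.5, A4=492.5, A5=555, A6=587.5
Highest average = 797.5 → A3.

A3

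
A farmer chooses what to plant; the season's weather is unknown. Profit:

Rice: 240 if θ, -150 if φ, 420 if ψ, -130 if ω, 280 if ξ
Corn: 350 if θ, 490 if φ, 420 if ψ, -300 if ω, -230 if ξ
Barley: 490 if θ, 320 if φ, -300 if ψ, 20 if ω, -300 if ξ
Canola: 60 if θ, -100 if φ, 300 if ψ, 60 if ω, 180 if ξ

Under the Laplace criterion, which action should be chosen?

Corn

Row averages: Rice=132, Corn=146, Barley=46, Canola=100
Highest average = 146 → Corn.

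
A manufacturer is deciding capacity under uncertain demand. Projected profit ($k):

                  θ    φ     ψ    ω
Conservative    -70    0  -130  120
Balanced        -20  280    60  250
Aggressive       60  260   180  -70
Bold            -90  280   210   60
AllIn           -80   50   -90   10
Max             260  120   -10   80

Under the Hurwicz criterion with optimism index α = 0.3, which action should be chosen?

Conservative: 0.3·120 + 0.7·(-130) = -55
Balanced: 0.3·280 + 0.7·(-20) = 70
Aggressive: 0.3·260 + 0.7·(-70) = 29
Bold: 0.3·280 + 0.7·(-90) = 21
AllIn: 0.3·50 + 0.7·(-90) = -48
Max: 0.3·260 + 0.7·(-10) = 71
Highest Hurwicz score = 71 → Max.

Max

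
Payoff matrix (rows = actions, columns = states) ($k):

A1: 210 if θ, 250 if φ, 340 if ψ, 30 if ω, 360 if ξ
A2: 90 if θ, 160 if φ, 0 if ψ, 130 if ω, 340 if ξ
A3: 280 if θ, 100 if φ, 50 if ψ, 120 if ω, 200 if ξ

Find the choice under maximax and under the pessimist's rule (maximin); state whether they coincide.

maximax → A1; maximin → A3 (disagree)

Row maxima: A1=360, A2=340, A3=280
Best best-case = 360 → A1.
Row minima: A1=30, A2=0, A3=50
Best worst-case = 50 → A3.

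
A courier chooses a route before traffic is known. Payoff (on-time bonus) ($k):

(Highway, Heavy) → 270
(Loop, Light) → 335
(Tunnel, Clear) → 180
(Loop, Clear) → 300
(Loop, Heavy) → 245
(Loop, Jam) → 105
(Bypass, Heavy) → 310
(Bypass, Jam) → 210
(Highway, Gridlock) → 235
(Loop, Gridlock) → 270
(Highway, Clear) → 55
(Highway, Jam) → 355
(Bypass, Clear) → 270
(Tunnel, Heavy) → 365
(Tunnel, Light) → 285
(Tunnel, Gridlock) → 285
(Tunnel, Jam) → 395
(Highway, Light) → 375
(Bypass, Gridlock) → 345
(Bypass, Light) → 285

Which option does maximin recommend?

Bypass

Row minima: Tunnel=180, Loop=105, Bypass=210, Highway=55
Best worst-case = 210 → Bypass.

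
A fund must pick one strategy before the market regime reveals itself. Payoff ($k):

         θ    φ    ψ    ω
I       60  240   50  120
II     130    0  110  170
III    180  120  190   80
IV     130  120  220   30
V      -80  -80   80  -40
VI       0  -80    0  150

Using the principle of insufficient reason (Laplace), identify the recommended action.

Row averages: I=117.5, II=102.5, III=142.5, IV=125, V=-30, VI=17.5
Highest average = 142.5 → III.

III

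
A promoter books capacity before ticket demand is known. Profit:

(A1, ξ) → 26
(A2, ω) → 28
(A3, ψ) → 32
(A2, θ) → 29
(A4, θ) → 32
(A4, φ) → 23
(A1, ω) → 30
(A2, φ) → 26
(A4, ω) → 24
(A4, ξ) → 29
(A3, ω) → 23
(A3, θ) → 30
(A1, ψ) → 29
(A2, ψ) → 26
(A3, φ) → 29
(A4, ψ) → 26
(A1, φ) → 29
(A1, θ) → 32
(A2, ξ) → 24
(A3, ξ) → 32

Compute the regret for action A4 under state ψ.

Best payoff under ψ is 32.
Regret = 32 − 26 = 6.

6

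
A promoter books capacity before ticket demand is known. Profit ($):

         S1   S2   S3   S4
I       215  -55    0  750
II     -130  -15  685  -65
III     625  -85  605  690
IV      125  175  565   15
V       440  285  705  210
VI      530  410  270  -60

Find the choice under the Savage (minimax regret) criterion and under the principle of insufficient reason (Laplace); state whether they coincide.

Column bests: S1=625, S2=410, S3=705, S4=750.
I regrets: 410, 465, 705, 0 → max 705
II regrets: 755, 425, 20, 815 → max 815
III regrets: 0, 495, 100, 60 → max 495
IV regrets: 500, 235, 140, 735 → max 735
V regrets: 185, 125, 0, 540 → max 540
VI regrets: 95, 0, 435, 810 → max 810
Smallest max regret = 495 → III.
Row averages: I=227.5, II=118.75, III=458.75, IV=220, V=410, VI=287.5
Highest average = 458.75 → III.

minimax regret → III; laplace → III (agree)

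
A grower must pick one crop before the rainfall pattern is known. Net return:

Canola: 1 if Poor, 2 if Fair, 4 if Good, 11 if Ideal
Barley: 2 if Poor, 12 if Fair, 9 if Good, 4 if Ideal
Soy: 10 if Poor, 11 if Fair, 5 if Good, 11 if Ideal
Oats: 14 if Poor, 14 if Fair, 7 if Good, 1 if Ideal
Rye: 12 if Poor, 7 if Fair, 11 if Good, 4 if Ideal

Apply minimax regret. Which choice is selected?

Soy

Column bests: Poor=14, Fair=14, Good=11, Ideal=11.
Canola regrets: 13, 12, 7, 0 → max 13
Barley regrets: 12, 2, 2, 7 → max 12
Soy regrets: 4, 3, 6, 0 → max 6
Oats regrets: 0, 0, 4, 10 → max 10
Rye regrets: 2, 7, 0, 7 → max 7
Smallest max regret = 6 → Soy.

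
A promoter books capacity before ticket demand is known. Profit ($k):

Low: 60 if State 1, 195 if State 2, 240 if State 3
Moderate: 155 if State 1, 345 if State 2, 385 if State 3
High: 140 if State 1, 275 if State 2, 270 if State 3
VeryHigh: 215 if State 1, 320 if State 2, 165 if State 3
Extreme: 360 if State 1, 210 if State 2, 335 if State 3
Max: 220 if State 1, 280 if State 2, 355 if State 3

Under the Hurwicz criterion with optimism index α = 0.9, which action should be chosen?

Moderate

Low: 0.9·240 + 0.1·60 = 222
Moderate: 0.9·385 + 0.1·155 = 362
High: 0.9·275 + 0.1·140 = 261.5
VeryHigh: 0.9·320 + 0.1·165 = 304.5
Extreme: 0.9·360 + 0.1·210 = 345
Max: 0.9·355 + 0.1·220 = 341.5
Highest Hurwicz score = 362 → Moderate.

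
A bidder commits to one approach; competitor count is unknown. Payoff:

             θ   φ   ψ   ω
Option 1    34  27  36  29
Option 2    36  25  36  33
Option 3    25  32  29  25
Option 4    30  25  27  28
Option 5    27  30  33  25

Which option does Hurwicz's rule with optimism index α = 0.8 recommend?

Option 1: 0.8·36 + 0.2·27 = 34.2
Option 2: 0.8·36 + 0.2·25 = 33.8
Option 3: 0.8·32 + 0.2·25 = 30.6
Option 4: 0.8·30 + 0.2·25 = 29
Option 5: 0.8·33 + 0.2·25 = 31.4
Highest Hurwicz score = 34.2 → Option 1.

Option 1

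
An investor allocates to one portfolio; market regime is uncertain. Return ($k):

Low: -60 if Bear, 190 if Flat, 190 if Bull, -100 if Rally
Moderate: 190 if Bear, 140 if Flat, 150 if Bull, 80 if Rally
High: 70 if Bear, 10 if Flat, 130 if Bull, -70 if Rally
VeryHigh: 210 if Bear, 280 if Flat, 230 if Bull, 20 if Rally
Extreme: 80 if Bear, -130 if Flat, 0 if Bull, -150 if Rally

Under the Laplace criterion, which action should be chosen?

VeryHigh

Row averages: Low=55, Moderate=140, High=35, VeryHigh=185, Extreme=-50
Highest average = 185 → VeryHigh.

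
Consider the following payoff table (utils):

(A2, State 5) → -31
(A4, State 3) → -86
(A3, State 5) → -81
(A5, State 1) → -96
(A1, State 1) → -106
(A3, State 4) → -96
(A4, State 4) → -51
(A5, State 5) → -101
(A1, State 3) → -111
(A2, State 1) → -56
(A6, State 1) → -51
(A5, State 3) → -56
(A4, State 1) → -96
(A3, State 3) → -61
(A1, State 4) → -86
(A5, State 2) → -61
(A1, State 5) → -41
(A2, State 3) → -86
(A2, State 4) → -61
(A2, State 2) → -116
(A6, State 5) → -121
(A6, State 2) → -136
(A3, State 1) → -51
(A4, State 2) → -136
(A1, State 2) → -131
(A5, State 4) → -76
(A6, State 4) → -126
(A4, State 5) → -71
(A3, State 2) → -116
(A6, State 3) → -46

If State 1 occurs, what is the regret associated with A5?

45

Best payoff under State 1 is -51.
Regret = -51 − (-96) = 45.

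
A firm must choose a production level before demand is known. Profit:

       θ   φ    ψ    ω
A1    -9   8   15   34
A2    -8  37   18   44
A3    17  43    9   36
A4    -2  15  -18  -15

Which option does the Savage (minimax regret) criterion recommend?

A3

Column bests: θ=17, φ=43, ψ=18, ω=44.
A1 regrets: 26, 35, 3, 10 → max 35
A2 regrets: 25, 6, 0, 0 → max 25
A3 regrets: 0, 0, 9, 8 → max 9
A4 regrets: 19, 28, 36, 59 → max 59
Smallest max regret = 9 → A3.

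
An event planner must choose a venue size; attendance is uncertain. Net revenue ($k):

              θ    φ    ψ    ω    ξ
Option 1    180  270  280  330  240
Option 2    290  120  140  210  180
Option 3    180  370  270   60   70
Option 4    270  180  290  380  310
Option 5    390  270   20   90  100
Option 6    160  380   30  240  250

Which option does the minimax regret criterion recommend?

Option 4

Column bests: θ=390, φ=380, ψ=290, ω=380, ξ=310.
Option 1 regrets: 210, 110, 10, 50, 70 → max 210
Option 2 regrets: 100, 260, 150, 170, 130 → max 260
Option 3 regrets: 210, 10, 20, 320, 240 → max 320
Option 4 regrets: 120, 200, 0, 0, 0 → max 200
Option 5 regrets: 0, 110, 270, 290, 210 → max 290
Option 6 regrets: 230, 0, 260, 140, 60 → max 260
Smallest max regret = 200 → Option 4.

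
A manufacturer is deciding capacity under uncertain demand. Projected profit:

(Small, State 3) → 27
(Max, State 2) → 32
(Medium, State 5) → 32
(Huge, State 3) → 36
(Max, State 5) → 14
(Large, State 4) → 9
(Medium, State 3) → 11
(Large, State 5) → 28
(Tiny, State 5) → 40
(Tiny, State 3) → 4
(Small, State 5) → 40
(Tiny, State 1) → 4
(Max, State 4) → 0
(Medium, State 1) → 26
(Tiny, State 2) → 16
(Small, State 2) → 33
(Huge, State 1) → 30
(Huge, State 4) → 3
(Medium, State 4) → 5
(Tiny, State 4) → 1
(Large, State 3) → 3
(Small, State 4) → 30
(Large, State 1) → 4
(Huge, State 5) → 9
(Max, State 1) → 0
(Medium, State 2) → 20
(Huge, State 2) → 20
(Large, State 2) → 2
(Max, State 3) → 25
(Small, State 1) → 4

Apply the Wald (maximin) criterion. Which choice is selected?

Medium

Row minima: Tiny=1, Small=4, Medium=5, Large=2, Huge=3, Max=0
Best worst-case = 5 → Medium.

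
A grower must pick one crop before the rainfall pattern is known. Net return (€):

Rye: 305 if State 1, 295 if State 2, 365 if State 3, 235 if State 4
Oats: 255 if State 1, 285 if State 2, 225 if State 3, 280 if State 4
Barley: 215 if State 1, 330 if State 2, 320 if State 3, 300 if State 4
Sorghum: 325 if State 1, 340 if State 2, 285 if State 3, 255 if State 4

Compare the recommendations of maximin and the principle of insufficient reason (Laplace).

maximin → Sorghum; laplace → Sorghum (agree)

Row minima: Rye=235, Oats=225, Barley=215, Sorghum=255
Best worst-case = 255 → Sorghum.
Row averages: Rye=300, Oats=261.25, Barley=291.25, Sorghum=301.25
Highest average = 301.25 → Sorghum.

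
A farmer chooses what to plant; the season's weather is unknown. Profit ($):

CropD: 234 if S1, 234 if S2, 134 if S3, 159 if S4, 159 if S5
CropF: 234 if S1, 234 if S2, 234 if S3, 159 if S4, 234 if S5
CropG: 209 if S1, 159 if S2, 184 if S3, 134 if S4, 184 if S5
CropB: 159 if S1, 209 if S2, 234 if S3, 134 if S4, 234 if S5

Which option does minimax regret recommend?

CropF

Column bests: S1=234, S2=234, S3=234, S4=159, S5=234.
CropD regrets: 0, 0, 100, 0, 75 → max 100
CropF regrets: 0, 0, 0, 0, 0 → max 0
CropG regrets: 25, 75, 50, 25, 50 → max 75
CropB regrets: 75, 25, 0, 25, 0 → max 75
Smallest max regret = 0 → CropF.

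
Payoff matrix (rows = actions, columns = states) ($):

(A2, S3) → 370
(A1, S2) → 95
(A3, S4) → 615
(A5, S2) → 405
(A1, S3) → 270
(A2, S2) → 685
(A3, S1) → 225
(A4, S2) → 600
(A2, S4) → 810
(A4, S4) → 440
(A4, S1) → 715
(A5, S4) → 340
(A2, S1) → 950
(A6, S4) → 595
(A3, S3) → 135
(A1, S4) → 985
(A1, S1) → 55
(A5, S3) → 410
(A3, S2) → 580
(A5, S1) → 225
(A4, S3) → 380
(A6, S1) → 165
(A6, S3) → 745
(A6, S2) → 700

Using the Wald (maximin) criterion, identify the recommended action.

Row minima: A1=55, A2=370, A3=135, A4=380, A5=225, A6=165
Best worst-case = 380 → A4.

A4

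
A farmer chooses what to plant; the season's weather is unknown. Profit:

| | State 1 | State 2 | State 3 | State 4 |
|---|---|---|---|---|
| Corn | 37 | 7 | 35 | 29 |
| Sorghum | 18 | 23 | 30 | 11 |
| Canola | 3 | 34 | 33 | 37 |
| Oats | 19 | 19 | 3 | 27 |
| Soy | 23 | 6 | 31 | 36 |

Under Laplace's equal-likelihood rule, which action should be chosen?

Row averages: Corn=27, Sorghum=20.5, Canola=26.75, Oats=17, Soy=24
Highest average = 27 → Corn.

Corn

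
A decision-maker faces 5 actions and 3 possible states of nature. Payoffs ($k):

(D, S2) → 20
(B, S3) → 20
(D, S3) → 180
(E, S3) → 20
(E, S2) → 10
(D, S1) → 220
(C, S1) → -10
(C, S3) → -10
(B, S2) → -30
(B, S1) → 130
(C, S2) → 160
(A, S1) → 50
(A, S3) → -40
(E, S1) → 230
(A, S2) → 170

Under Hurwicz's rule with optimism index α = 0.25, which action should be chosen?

D

A: 0.25·170 + 0.75·(-40) = 12.5
B: 0.25·130 + 0.75·(-30) = 10
C: 0.25·160 + 0.75·(-10) = 32.5
D: 0.25·220 + 0.75·20 = 70
E: 0.25·230 + 0.75·10 = 65
Highest Hurwicz score = 70 → D.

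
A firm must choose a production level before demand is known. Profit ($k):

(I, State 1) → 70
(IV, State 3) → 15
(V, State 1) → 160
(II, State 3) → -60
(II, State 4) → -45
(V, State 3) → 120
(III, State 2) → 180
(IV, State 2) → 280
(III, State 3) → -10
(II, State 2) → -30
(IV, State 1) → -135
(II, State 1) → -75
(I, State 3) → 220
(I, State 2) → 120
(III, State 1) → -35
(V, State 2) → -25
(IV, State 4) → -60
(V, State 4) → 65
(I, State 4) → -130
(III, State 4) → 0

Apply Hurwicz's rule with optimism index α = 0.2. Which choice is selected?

V

I: 0.2·220 + 0.8·(-130) = -60
II: 0.2·(-30) + 0.8·(-75) = -66
III: 0.2·180 + 0.8·(-35) = 8
IV: 0.2·280 + 0.8·(-135) = -52
V: 0.2·160 + 0.8·(-25) = 12
Highest Hurwicz score = 12 → V.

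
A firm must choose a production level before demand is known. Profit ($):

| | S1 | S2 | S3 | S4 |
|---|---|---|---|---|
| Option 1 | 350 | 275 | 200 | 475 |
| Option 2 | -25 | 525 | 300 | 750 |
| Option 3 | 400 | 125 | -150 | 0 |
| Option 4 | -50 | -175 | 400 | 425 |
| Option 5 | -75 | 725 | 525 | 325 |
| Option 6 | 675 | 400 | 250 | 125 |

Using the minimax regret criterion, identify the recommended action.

Column bests: S1=675, S2=725, S3=525, S4=750.
Option 1 regrets: 325, 450, 325, 275 → max 450
Option 2 regrets: 700, 200, 225, 0 → max 700
Option 3 regrets: 275, 600, 675, 750 → max 750
Option 4 regrets: 725, 900, 125, 325 → max 900
Option 5 regrets: 750, 0, 0, 425 → max 750
Option 6 regrets: 0, 325, 275, 625 → max 625
Smallest max regret = 450 → Option 1.

Option 1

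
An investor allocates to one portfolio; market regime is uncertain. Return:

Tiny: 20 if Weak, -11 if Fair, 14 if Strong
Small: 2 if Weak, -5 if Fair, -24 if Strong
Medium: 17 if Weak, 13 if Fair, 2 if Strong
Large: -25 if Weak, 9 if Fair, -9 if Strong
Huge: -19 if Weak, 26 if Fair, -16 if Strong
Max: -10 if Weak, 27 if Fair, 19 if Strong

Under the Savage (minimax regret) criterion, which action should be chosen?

Column bests: Weak=20, Fair=27, Strong=19.
Tiny regrets: 0, 38, 5 → max 38
Small regrets: 18, 32, 43 → max 43
Medium regrets: 3, 14, 17 → max 17
Large regrets: 45, 18, 28 → max 45
Huge regrets: 39, 1, 35 → max 39
Max regrets: 30, 0, 0 → max 30
Smallest max regret = 17 → Medium.

Medium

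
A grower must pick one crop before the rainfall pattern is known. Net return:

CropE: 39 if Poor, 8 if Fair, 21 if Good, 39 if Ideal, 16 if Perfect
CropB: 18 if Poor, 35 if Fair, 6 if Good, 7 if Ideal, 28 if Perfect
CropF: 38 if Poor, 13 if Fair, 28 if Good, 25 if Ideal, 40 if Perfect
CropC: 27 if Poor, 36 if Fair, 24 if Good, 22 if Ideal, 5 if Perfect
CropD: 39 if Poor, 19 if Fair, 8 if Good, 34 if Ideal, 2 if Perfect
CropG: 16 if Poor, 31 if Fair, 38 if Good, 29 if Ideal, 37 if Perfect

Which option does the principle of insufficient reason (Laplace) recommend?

CropG

Row averages: CropE=24.6, CropB=18.8, CropF=28.8, CropC=22.8, CropD=20.4, CropG=30.2
Highest average = 30.2 → CropG.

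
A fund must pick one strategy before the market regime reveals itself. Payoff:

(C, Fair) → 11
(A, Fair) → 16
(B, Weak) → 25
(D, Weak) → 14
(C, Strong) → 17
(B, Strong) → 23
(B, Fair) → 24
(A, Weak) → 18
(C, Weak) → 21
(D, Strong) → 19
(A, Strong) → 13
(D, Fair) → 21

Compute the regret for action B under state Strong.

0

Best payoff under Strong is 23.
Regret = 23 − 23 = 0.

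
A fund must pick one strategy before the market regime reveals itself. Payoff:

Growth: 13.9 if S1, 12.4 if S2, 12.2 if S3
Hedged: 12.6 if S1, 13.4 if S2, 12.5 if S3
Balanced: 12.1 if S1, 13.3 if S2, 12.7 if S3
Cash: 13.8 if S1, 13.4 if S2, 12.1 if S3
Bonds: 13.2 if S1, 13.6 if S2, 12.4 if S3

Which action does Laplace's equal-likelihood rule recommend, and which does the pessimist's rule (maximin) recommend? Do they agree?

laplace → Cash; maximin → Hedged (disagree)

Row averages: Growth=77/6, Hedged=77/6, Balanced=12.7, Cash=13.1, Bonds=196/15
Highest average = 13.1 → Cash.
Row minima: Growth=12.2, Hedged=12.5, Balanced=12.1, Cash=12.1, Bonds=12.4
Best worst-case = 12.5 → Hedged.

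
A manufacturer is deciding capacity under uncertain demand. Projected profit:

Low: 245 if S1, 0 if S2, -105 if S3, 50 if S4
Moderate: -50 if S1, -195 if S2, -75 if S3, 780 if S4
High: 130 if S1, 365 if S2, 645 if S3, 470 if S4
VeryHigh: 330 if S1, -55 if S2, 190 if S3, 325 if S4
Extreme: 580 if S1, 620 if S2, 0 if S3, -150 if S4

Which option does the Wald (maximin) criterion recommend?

Row minima: Low=-105, Moderate=-195, High=130, VeryHigh=-55, Extreme=-150
Best worst-case = 130 → High.

High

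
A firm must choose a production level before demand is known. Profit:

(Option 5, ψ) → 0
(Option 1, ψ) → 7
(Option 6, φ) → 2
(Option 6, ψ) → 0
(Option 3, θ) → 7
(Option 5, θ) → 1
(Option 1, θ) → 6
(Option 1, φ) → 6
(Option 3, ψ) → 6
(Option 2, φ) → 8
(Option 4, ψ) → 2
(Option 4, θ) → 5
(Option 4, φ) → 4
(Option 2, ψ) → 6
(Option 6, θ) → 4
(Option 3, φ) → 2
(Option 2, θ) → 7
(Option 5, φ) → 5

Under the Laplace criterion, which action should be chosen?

Row averages: Option 1=19/3, Option 2=7, Option 3=5, Option 4=11/3, Option 5=2, Option 6=2
Highest average = 7 → Option 2.

Option 2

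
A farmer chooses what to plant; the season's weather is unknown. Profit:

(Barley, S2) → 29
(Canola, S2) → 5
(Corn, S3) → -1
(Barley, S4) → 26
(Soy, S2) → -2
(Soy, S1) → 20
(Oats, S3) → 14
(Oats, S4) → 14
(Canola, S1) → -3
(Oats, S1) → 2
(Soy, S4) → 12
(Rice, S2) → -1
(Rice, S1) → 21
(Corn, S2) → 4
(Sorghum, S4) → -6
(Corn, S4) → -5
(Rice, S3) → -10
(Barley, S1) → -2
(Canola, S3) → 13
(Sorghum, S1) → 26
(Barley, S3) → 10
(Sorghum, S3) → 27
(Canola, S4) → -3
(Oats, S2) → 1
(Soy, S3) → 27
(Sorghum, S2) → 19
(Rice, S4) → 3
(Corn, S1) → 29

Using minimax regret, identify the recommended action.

Oats

Column bests: S1=29, S2=29, S3=27, S4=26.
Canola regrets: 32, 24, 14, 29 → max 32
Corn regrets: 0, 25, 28, 31 → max 31
Oats regrets: 27, 28, 13, 12 → max 28
Barley regrets: 31, 0, 17, 0 → max 31
Rice regrets: 8, 30, 37, 23 → max 37
Sorghum regrets: 3, 10, 0, 32 → max 32
Soy regrets: 9, 31, 0, 14 → max 31
Smallest max regret = 28 → Oats.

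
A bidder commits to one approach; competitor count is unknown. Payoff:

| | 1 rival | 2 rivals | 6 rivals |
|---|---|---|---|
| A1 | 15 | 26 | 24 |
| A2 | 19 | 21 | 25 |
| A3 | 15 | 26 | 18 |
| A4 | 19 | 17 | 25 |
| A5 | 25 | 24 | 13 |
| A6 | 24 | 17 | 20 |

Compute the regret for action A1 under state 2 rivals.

Best payoff under 2 rivals is 26.
Regret = 26 − 26 = 0.

0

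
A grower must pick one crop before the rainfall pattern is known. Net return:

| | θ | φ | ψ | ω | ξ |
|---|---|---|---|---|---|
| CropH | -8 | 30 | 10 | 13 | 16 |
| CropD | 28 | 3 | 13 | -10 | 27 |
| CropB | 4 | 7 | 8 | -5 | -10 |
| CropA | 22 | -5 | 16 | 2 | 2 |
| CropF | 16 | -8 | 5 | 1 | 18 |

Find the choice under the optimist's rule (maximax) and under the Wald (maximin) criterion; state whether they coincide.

maximax → CropH; maximin → CropA (disagree)

Row maxima: CropH=30, CropD=28, CropB=8, CropA=22, CropF=18
Best best-case = 30 → CropH.
Row minima: CropH=-8, CropD=-10, CropB=-10, CropA=-5, CropF=-8
Best worst-case = -5 → CropA.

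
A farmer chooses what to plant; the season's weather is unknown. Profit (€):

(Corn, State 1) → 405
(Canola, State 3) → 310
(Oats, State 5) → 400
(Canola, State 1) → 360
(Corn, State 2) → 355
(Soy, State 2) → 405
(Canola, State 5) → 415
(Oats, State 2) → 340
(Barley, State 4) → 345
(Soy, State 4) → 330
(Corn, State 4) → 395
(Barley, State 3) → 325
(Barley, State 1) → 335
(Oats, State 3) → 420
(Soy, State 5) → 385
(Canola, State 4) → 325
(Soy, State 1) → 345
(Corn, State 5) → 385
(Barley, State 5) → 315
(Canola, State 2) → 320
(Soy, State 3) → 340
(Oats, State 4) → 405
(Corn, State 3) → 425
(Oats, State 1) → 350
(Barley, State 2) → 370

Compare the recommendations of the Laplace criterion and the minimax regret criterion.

laplace → Corn; minimax regret → Corn (agree)

Row averages: Soy=361, Corn=393, Oats=383, Canola=346, Barley=338
Highest average = 393 → Corn.
Column bests: State 1=405, State 2=405, State 3=425, State 4=405, State 5=415.
Soy regrets: 60, 0, 85, 75, 30 → max 85
Corn regrets: 0, 50, 0, 10, 30 → max 50
Oats regrets: 55, 65, 5, 0, 15 → max 65
Canola regrets: 45, 85, 115, 80, 0 → max 115
Barley regrets: 70, 35, 100, 60, 100 → max 100
Smallest max regret = 50 → Corn.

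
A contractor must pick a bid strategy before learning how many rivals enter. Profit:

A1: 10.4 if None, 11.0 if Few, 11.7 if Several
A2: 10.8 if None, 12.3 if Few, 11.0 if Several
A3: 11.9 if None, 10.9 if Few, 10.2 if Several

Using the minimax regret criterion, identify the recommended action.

Column bests: None=11.9, Few=12.3, Several=11.7.
A1 regrets: 1.5, 1.3, 0.0 → max 1.5
A2 regrets: 1.1, 0.0, 0.7 → max 1.1
A3 regrets: 0.0, 1.4, 1.5 → max 1.5
Smallest max regret = 1.1 → A2.

A2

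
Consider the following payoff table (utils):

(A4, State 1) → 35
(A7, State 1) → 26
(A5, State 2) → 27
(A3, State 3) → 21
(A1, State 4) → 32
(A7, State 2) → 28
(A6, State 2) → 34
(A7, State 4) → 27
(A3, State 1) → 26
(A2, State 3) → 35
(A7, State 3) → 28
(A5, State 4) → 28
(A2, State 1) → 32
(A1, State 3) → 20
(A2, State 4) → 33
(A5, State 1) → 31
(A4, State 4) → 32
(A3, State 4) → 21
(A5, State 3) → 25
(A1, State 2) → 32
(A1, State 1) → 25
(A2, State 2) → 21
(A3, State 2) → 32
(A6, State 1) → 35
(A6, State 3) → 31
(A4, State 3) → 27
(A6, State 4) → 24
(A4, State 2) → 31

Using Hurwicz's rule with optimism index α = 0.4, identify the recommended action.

A4

A1: 0.4·32 + 0.6·20 = 24.8
A2: 0.4·35 + 0.6·21 = 26.6
A3: 0.4·32 + 0.6·21 = 25.4
A4: 0.4·35 + 0.6·27 = 30.2
A5: 0.4·31 + 0.6·25 = 27.4
A6: 0.4·35 + 0.6·24 = 28.4
A7: 0.4·28 + 0.6·26 = 26.8
Highest Hurwicz score = 30.2 → A4.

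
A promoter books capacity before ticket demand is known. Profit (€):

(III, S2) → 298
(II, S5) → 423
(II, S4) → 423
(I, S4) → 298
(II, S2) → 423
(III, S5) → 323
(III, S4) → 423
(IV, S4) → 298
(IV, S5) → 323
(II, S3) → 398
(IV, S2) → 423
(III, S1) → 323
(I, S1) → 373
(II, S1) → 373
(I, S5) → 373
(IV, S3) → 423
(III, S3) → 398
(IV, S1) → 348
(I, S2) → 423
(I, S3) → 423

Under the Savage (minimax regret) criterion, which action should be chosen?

II

Column bests: S1=373, S2=423, S3=423, S4=423, S5=423.
I regrets: 0, 0, 0, 125, 50 → max 125
II regrets: 0, 0, 25, 0, 0 → max 25
III regrets: 50, 125, 25, 0, 100 → max 125
IV regrets: 25, 0, 0, 125, 100 → max 125
Smallest max regret = 25 → II.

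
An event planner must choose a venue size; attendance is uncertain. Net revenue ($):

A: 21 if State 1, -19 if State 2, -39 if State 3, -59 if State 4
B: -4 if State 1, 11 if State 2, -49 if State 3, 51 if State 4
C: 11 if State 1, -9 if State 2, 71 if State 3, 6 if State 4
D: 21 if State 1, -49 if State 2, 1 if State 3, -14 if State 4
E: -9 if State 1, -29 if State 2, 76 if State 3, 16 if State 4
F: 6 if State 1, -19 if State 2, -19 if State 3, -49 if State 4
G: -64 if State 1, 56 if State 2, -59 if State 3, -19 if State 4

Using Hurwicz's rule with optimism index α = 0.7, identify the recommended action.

A: 0.7·21 + 0.3·(-59) = -3
B: 0.7·51 + 0.3·(-49) = 21
C: 0.7·71 + 0.3·(-9) = 47
D: 0.7·21 + 0.3·(-49) = 0
E: 0.7·76 + 0.3·(-29) = 44.5
F: 0.7·6 + 0.3·(-49) = -10.5
G: 0.7·56 + 0.3·(-64) = 20
Highest Hurwicz score = 47 → C.

C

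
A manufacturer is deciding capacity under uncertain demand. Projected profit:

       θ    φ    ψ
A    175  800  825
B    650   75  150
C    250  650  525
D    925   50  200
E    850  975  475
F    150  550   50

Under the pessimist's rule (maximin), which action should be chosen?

Row minima: A=175, B=75, C=250, D=50, E=475, F=50
Best worst-case = 475 → E.

E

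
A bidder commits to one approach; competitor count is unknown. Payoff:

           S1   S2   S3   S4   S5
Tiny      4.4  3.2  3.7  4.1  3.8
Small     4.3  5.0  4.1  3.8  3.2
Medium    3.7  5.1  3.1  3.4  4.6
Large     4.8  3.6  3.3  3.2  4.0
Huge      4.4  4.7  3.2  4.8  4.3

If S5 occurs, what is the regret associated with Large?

0.6

Best payoff under S5 is 4.6.
Regret = 4.6 − 4.0 = 0.6.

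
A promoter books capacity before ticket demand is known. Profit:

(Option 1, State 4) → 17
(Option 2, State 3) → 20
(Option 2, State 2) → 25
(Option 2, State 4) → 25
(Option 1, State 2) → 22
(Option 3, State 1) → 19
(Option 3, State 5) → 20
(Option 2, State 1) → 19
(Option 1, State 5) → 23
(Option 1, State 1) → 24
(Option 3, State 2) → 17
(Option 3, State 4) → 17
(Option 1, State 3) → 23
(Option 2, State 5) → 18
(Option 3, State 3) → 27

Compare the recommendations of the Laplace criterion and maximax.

laplace → Option 1; maximax → Option 3 (disagree)

Row averages: Option 1=21.8, Option 2=21.4, Option 3=20
Highest average = 21.8 → Option 1.
Row maxima: Option 1=24, Option 2=25, Option 3=27
Best best-case = 27 → Option 3.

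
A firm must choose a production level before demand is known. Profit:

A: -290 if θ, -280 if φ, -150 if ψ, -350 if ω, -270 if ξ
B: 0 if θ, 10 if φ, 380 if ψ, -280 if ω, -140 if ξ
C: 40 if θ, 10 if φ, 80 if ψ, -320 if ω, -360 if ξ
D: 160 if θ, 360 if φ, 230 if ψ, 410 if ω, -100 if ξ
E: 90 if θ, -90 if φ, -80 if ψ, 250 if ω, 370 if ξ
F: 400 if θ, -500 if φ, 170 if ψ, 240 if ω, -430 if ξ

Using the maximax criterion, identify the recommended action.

Row maxima: A=-150, B=380, C=80, D=410, E=370, F=400
Best best-case = 410 → D.

D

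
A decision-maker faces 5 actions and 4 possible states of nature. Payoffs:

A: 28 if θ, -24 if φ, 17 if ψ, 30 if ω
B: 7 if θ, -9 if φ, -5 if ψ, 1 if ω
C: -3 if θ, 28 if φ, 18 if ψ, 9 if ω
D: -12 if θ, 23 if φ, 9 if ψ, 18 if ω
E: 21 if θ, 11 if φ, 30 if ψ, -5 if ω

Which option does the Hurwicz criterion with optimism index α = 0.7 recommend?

E

A: 0.7·30 + 0.3·(-24) = 13.8
B: 0.7·7 + 0.3·(-9) = 2.2
C: 0.7·28 + 0.3·(-3) = 18.7
D: 0.7·23 + 0.3·(-12) = 12.5
E: 0.7·30 + 0.3·(-5) = 19.5
Highest Hurwicz score = 19.5 → E.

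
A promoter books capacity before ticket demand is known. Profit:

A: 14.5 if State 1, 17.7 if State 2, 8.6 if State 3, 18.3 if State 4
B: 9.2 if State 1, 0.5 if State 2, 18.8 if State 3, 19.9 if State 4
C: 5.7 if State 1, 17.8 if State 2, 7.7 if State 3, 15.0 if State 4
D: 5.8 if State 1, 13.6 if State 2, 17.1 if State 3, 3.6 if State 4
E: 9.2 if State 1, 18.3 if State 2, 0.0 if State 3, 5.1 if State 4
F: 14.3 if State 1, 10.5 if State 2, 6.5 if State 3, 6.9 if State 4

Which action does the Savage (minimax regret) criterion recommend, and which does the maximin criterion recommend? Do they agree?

minimax regret → A; maximin → A (agree)

Column bests: State 1=14.5, State 2=18.3, State 3=18.8, State 4=19.9.
A regrets: 0.0, 0.6, 10.2, 1.6 → max 10.2
B regrets: 5.3, 17.8, 0.0, 0.0 → max 17.8
C regrets: 8.8, 0.5, 11.1, 4.9 → max 11.1
D regrets: 8.7, 4.7, 1.7, 16.3 → max 16.3
E regrets: 5.3, 0.0, 18.8, 14.8 → max 18.8
F regrets: 0.2, 7.8, 12.3, 13.0 → max 13.0
Smallest max regret = 10.2 → A.
Row minima: A=8.6, B=0.5, C=5.7, D=3.6, E=0.0, F=6.5
Best worst-case = 8.6 → A.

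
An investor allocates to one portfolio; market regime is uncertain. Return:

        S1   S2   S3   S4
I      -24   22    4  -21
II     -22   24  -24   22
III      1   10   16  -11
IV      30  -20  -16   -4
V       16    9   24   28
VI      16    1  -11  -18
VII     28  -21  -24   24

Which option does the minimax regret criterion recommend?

Column bests: S1=30, S2=24, S3=24, S4=28.
I regrets: 54, 2, 20, 49 → max 54
II regrets: 52, 0, 48, 6 → max 52
III regrets: 29, 14, 8, 39 → max 39
IV regrets: 0, 44, 40, 32 → max 44
V regrets: 14, 15, 0, 0 → max 15
VI regrets: 14, 23, 35, 46 → max 46
VII regrets: 2, 45, 48, 4 → max 48
Smallest max regret = 15 → V.

V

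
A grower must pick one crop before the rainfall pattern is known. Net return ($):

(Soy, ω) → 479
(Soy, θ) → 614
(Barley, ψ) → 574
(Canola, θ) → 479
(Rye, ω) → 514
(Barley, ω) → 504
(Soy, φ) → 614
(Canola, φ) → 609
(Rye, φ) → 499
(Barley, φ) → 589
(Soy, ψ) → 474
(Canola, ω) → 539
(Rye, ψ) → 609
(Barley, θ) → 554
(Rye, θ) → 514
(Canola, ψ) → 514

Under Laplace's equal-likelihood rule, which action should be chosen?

Row averages: Rye=534, Soy=545.25, Barley=555.25, Canola=535.25
Highest average = 555.25 → Barley.

Barley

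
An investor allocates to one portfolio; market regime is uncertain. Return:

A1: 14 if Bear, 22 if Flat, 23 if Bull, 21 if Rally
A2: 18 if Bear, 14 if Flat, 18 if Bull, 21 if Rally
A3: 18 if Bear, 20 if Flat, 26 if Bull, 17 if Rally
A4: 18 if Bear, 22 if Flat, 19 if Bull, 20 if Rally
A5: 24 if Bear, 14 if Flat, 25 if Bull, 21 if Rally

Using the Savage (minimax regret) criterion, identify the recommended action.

Column bests: Bear=24, Flat=22, Bull=26, Rally=21.
A1 regrets: 10, 0, 3, 0 → max 10
A2 regrets: 6, 8, 8, 0 → max 8
A3 regrets: 6, 2, 0, 4 → max 6
A4 regrets: 6, 0, 7, 1 → max 7
A5 regrets: 0, 8, 1, 0 → max 8
Smallest max regret = 6 → A3.

A3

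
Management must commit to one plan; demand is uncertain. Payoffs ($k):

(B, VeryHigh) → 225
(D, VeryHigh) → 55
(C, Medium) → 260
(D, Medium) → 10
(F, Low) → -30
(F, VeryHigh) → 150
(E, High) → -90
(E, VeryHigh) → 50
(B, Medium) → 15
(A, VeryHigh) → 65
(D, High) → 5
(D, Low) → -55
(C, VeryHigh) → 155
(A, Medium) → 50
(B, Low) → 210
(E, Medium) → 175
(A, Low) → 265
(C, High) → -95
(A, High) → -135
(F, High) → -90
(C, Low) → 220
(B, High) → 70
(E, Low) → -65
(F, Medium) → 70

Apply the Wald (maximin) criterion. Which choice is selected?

B

Row minima: A=-135, B=15, C=-95, D=-55, E=-90, F=-90
Best worst-case = 15 → B.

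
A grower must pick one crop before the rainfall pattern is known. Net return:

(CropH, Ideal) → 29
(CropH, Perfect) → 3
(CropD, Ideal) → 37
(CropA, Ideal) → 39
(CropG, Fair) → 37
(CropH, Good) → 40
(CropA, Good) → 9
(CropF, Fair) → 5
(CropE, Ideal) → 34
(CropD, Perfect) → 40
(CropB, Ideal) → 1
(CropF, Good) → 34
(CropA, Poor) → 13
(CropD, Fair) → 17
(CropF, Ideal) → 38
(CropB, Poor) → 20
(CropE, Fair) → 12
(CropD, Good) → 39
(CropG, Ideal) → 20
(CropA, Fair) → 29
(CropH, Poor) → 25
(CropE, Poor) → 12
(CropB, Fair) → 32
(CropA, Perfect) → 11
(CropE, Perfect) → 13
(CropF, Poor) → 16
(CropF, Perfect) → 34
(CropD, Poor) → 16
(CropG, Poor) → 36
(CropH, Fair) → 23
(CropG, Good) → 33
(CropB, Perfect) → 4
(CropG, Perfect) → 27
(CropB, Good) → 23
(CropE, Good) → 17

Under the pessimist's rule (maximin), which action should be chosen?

CropG

Row minima: CropA=9, CropE=12, CropF=5, CropG=20, CropB=1, CropH=3, CropD=16
Best worst-case = 20 → CropG.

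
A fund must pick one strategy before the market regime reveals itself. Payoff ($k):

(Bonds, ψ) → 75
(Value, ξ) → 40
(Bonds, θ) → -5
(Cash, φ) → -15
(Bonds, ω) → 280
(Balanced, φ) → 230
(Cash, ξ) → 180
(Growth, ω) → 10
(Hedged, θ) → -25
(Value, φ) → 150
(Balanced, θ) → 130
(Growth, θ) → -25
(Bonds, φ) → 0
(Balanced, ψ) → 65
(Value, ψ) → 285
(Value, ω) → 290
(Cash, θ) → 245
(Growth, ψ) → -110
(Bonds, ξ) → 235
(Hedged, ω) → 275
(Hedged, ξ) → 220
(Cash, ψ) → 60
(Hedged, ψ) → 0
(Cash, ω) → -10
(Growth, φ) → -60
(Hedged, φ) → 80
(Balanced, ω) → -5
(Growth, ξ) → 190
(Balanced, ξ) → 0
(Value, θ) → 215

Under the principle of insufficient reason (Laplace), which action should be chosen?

Value

Row averages: Bonds=117, Growth=1, Cash=92, Balanced=84, Value=196, Hedged=110
Highest average = 196 → Value.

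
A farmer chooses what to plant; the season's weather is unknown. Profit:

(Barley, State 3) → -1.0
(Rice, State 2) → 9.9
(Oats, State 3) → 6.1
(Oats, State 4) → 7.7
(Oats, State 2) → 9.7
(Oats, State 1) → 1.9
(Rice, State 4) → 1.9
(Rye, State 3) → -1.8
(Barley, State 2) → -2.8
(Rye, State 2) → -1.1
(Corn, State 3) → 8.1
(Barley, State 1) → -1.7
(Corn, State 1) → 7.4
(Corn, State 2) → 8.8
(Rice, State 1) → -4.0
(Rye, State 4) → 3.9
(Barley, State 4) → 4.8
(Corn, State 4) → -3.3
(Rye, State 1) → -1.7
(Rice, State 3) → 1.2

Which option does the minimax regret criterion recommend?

Column bests: State 1=7.4, State 2=9.9, State 3=8.1, State 4=7.7.
Corn regrets: 0.0, 1.1, 0.0, 11.0 → max 11.0
Barley regrets: 9.1, 12.7, 9.1, 2.9 → max 12.7
Rye regrets: 9.1, 11.0, 9.9, 3.8 → max 11.0
Rice regrets: 11.4, 0.0, 6.9, 5.8 → max 11.4
Oats regrets: 5.5, 0.2, 2.0, 0.0 → max 5.5
Smallest max regret = 5.5 → Oats.

Oats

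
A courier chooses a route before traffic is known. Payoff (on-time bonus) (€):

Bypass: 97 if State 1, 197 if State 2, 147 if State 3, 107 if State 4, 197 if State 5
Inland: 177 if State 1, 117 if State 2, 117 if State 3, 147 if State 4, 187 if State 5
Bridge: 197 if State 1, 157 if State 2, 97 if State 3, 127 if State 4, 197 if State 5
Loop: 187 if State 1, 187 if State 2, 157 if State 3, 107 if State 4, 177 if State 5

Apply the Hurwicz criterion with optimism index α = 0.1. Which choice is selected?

Inland

Bypass: 0.1·197 + 0.9·97 = 107
Inland: 0.1·187 + 0.9·117 = 124
Bridge: 0.1·197 + 0.9·97 = 107
Loop: 0.1·187 + 0.9·107 = 115
Highest Hurwicz score = 124 → Inland.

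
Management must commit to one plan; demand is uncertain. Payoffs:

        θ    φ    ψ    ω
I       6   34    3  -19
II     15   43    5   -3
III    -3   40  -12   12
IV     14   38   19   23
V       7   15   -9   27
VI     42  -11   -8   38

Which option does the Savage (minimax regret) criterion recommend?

Column bests: θ=42, φ=43, ψ=19, ω=38.
I regrets: 36, 9, 16, 57 → max 57
II regrets: 27, 0, 14, 41 → max 41
III regrets: 45, 3, 31, 26 → max 45
IV regrets: 28, 5, 0, 15 → max 28
V regrets: 35, 28, 28, 11 → max 35
VI regrets: 0, 54, 27, 0 → max 54
Smallest max regret = 28 → IV.

IV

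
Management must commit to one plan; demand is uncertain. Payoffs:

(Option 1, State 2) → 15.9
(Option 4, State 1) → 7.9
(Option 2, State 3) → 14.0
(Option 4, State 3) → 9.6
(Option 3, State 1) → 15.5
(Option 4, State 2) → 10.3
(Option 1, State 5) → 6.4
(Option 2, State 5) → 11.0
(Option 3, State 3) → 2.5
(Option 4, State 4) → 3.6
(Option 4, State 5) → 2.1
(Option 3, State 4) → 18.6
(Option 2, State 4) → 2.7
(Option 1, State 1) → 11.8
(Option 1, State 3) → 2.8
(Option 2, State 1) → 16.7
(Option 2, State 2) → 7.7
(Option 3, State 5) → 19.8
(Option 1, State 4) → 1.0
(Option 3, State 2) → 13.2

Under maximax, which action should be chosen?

Row maxima: Option 1=15.9, Option 2=16.7, Option 3=19.8, Option 4=10.3
Best best-case = 19.8 → Option 3.

Option 3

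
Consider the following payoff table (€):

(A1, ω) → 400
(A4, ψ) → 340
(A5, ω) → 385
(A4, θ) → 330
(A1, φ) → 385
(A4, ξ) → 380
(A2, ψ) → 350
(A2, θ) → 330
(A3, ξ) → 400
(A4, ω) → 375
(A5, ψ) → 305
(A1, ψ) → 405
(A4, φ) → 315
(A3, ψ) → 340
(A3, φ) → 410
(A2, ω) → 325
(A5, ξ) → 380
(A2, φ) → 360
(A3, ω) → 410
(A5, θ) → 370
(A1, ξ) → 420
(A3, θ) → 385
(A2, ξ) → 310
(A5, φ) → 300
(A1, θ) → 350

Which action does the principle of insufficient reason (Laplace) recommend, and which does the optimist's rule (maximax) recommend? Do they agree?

Row averages: A1=392, A2=335, A3=389, A4=348, A5=348
Highest average = 392 → A1.
Row maxima: A1=420, A2=360, A3=410, A4=380, A5=385
Best best-case = 420 → A1.

laplace → A1; maximax → A1 (agree)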